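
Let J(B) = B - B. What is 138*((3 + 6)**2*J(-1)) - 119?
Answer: -119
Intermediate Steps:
J(B) = 0
138*((3 + 6)**2*J(-1)) - 119 = 138*((3 + 6)**2*0) - 119 = 138*(9**2*0) - 119 = 138*(81*0) - 119 = 138*0 - 119 = 0 - 119 = -119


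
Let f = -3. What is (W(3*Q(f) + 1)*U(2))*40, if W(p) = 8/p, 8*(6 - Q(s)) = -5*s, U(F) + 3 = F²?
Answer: 2560/107 ≈ 23.925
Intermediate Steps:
U(F) = -3 + F²
Q(s) = 6 + 5*s/8 (Q(s) = 6 - (-5)*s/8 = 6 + 5*s/8)
(W(3*Q(f) + 1)*U(2))*40 = ((8/(3*(6 + (5/8)*(-3)) + 1))*(-3 + 2²))*40 = ((8/(3*(6 - 15/8) + 1))*(-3 + 4))*40 = ((8/(3*(33/8) + 1))*1)*40 = ((8/(99/8 + 1))*1)*40 = ((8/(107/8))*1)*40 = ((8*(8/107))*1)*40 = ((64/107)*1)*40 = (64/107)*40 = 2560/107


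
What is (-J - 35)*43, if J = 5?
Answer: -1720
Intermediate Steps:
(-J - 35)*43 = (-1*5 - 35)*43 = (-5 - 35)*43 = -40*43 = -1720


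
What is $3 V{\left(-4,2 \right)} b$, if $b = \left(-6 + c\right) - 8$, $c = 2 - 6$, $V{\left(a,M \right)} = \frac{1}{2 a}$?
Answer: $\frac{27}{4} \approx 6.75$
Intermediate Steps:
$V{\left(a,M \right)} = \frac{1}{2 a}$
$c = -4$
$b = -18$ ($b = \left(-6 - 4\right) - 8 = -10 - 8 = -18$)
$3 V{\left(-4,2 \right)} b = 3 \frac{1}{2 \left(-4\right)} \left(-18\right) = 3 \cdot \frac{1}{2} \left(- \frac{1}{4}\right) \left(-18\right) = 3 \left(- \frac{1}{8}\right) \left(-18\right) = \left(- \frac{3}{8}\right) \left(-18\right) = \frac{27}{4}$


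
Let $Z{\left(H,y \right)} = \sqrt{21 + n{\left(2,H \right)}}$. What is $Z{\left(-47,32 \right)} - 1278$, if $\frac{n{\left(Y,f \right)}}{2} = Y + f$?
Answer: $-1278 + i \sqrt{69} \approx -1278.0 + 8.3066 i$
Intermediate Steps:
$n{\left(Y,f \right)} = 2 Y + 2 f$ ($n{\left(Y,f \right)} = 2 \left(Y + f\right) = 2 Y + 2 f$)
$Z{\left(H,y \right)} = \sqrt{25 + 2 H}$ ($Z{\left(H,y \right)} = \sqrt{21 + \left(2 \cdot 2 + 2 H\right)} = \sqrt{21 + \left(4 + 2 H\right)} = \sqrt{25 + 2 H}$)
$Z{\left(-47,32 \right)} - 1278 = \sqrt{25 + 2 \left(-47\right)} - 1278 = \sqrt{25 - 94} - 1278 = \sqrt{-69} - 1278 = i \sqrt{69} - 1278 = -1278 + i \sqrt{69}$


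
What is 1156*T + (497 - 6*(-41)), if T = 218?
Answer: 252751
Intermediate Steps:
1156*T + (497 - 6*(-41)) = 1156*218 + (497 - 6*(-41)) = 252008 + (497 - 1*(-246)) = 252008 + (497 + 246) = 252008 + 743 = 252751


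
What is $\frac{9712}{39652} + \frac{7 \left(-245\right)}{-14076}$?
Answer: $\frac{2225101}{6066756} \approx 0.36677$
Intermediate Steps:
$\frac{9712}{39652} + \frac{7 \left(-245\right)}{-14076} = 9712 \cdot \frac{1}{39652} - - \frac{1715}{14076} = \frac{2428}{9913} + \frac{1715}{14076} = \frac{2225101}{6066756}$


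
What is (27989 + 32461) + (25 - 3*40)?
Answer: 60355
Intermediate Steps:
(27989 + 32461) + (25 - 3*40) = 60450 + (25 - 120) = 60450 - 95 = 60355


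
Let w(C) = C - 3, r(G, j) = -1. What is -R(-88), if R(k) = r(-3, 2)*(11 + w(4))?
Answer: 12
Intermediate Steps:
w(C) = -3 + C
R(k) = -12 (R(k) = -(11 + (-3 + 4)) = -(11 + 1) = -1*12 = -12)
-R(-88) = -1*(-12) = 12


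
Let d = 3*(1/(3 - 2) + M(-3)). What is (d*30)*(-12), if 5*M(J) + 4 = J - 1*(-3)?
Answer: -216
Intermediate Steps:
M(J) = -⅕ + J/5 (M(J) = -⅘ + (J - 1*(-3))/5 = -⅘ + (J + 3)/5 = -⅘ + (3 + J)/5 = -⅘ + (⅗ + J/5) = -⅕ + J/5)
d = ⅗ (d = 3*(1/(3 - 2) + (-⅕ + (⅕)*(-3))) = 3*(1/1 + (-⅕ - ⅗)) = 3*(1 - ⅘) = 3*(⅕) = ⅗ ≈ 0.60000)
(d*30)*(-12) = ((⅗)*30)*(-12) = 18*(-12) = -216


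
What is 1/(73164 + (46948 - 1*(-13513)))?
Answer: 1/133625 ≈ 7.4836e-6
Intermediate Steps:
1/(73164 + (46948 - 1*(-13513))) = 1/(73164 + (46948 + 13513)) = 1/(73164 + 60461) = 1/133625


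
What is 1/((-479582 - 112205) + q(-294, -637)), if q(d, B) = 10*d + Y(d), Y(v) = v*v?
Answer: -1/508291 ≈ -1.9674e-6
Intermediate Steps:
Y(v) = v²
q(d, B) = d² + 10*d (q(d, B) = 10*d + d² = d² + 10*d)
1/((-479582 - 112205) + q(-294, -637)) = 1/((-479582 - 112205) - 294*(10 - 294)) = 1/(-591787 - 294*(-284)) = 1/(-591787 + 83496) = 1/(-508291) = -1/508291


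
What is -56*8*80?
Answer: -35840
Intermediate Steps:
-56*8*80 = -448*80 = -35840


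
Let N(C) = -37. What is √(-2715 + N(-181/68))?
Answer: 8*I*√43 ≈ 52.46*I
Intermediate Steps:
√(-2715 + N(-181/68)) = √(-2715 - 37) = √(-2752) = 8*I*√43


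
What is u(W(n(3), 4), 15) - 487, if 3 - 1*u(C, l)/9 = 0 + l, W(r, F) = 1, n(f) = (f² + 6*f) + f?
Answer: -595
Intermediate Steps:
n(f) = f² + 7*f
u(C, l) = 27 - 9*l (u(C, l) = 27 - 9*(0 + l) = 27 - 9*l)
u(W(n(3), 4), 15) - 487 = (27 - 9*15) - 487 = (27 - 135) - 487 = -108 - 487 = -595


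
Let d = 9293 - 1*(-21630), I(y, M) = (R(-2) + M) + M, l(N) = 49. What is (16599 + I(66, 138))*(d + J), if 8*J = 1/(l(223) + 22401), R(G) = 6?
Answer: 93753204891681/179600 ≈ 5.2201e+8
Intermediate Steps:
I(y, M) = 6 + 2*M (I(y, M) = (6 + M) + M = 6 + 2*M)
d = 30923 (d = 9293 + 21630 = 30923)
J = 1/179600 (J = 1/(8*(49 + 22401)) = (⅛)/22450 = (⅛)*(1/22450) = 1/179600 ≈ 5.5679e-6)
(16599 + I(66, 138))*(d + J) = (16599 + (6 + 2*138))*(30923 + 1/179600) = (16599 + (6 + 276))*(5553770801/179600) = (16599 + 282)*(5553770801/179600) = 16881*(5553770801/179600) = 93753204891681/179600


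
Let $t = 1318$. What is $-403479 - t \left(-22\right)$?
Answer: $-374483$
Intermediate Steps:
$-403479 - t \left(-22\right) = -403479 - 1318 \left(-22\right) = -403479 - -28996 = -403479 + 28996 = -374483$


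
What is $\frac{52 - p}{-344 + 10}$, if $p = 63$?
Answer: $\frac{11}{334} \approx 0.032934$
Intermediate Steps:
$\frac{52 - p}{-344 + 10} = \frac{52 - 63}{-344 + 10} = \frac{52 - 63}{-334} = \left(-11\right) \left(- \frac{1}{334}\right) = \frac{11}{334}$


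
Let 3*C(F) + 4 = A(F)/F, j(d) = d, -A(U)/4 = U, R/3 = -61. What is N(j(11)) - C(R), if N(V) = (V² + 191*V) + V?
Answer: 6707/3 ≈ 2235.7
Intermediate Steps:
R = -183 (R = 3*(-61) = -183)
A(U) = -4*U
C(F) = -8/3 (C(F) = -4/3 + ((-4*F)/F)/3 = -4/3 + (⅓)*(-4) = -4/3 - 4/3 = -8/3)
N(V) = V² + 192*V
N(j(11)) - C(R) = 11*(192 + 11) - 1*(-8/3) = 11*203 + 8/3 = 2233 + 8/3 = 6707/3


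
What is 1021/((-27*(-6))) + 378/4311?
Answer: 495863/77598 ≈ 6.3902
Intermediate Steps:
1021/((-27*(-6))) + 378/4311 = 1021/162 + 378*(1/4311) = 1021*(1/162) + 42/479 = 1021/162 + 42/479 = 495863/77598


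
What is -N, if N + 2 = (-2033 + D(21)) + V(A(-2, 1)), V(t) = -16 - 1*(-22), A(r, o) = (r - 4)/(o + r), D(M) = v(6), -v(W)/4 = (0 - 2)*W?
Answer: 1981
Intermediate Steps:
v(W) = 8*W (v(W) = -4*(0 - 2)*W = -(-8)*W = 8*W)
D(M) = 48 (D(M) = 8*6 = 48)
A(r, o) = (-4 + r)/(o + r)
V(t) = 6 (V(t) = -16 + 22 = 6)
N = -1981 (N = -2 + ((-2033 + 48) + 6) = -2 + (-1985 + 6) = -2 - 1979 = -1981)
-N = -1*(-1981) = 1981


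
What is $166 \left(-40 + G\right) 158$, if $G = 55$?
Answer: $393420$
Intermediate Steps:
$166 \left(-40 + G\right) 158 = 166 \left(-40 + 55\right) 158 = 166 \cdot 15 \cdot 158 = 2490 \cdot 158 = 393420$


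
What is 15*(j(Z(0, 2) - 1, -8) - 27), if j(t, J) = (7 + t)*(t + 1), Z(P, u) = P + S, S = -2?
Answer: -525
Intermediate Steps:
Z(P, u) = -2 + P (Z(P, u) = P - 2 = -2 + P)
j(t, J) = (1 + t)*(7 + t) (j(t, J) = (7 + t)*(1 + t) = (1 + t)*(7 + t))
15*(j(Z(0, 2) - 1, -8) - 27) = 15*((7 + ((-2 + 0) - 1)**2 + 8*((-2 + 0) - 1)) - 27) = 15*((7 + (-2 - 1)**2 + 8*(-2 - 1)) - 27) = 15*((7 + (-3)**2 + 8*(-3)) - 27) = 15*((7 + 9 - 24) - 27) = 15*(-8 - 27) = 15*(-35) = -525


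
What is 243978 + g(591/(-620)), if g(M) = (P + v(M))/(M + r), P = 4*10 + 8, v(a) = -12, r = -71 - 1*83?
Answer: 23439188118/96071 ≈ 2.4398e+5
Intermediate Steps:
r = -154 (r = -71 - 83 = -154)
P = 48 (P = 40 + 8 = 48)
g(M) = 36/(-154 + M) (g(M) = (48 - 12)/(M - 154) = 36/(-154 + M))
243978 + g(591/(-620)) = 243978 + 36/(-154 + 591/(-620)) = 243978 + 36/(-154 + 591*(-1/620)) = 243978 + 36/(-154 - 591/620) = 243978 + 36/(-96071/620) = 243978 + 36*(-620/96071) = 243978 - 22320/96071 = 23439188118/96071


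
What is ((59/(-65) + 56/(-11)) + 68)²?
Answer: 1965237561/511225 ≈ 3844.2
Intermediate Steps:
((59/(-65) + 56/(-11)) + 68)² = ((59*(-1/65) + 56*(-1/11)) + 68)² = ((-59/65 - 56/11) + 68)² = (-4289/715 + 68)² = (44331/715)² = 1965237561/511225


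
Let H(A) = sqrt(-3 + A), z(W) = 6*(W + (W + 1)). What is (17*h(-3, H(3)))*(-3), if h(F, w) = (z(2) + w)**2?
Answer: -45900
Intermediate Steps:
z(W) = 6 + 12*W (z(W) = 6*(W + (1 + W)) = 6*(1 + 2*W) = 6 + 12*W)
h(F, w) = (30 + w)**2 (h(F, w) = ((6 + 12*2) + w)**2 = ((6 + 24) + w)**2 = (30 + w)**2)
(17*h(-3, H(3)))*(-3) = (17*(30 + sqrt(-3 + 3))**2)*(-3) = (17*(30 + sqrt(0))**2)*(-3) = (17*(30 + 0)**2)*(-3) = (17*30**2)*(-3) = (17*900)*(-3) = 15300*(-3) = -45900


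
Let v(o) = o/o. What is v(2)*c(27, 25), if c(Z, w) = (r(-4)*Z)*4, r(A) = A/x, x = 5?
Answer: -432/5 ≈ -86.400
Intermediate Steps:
v(o) = 1
r(A) = A/5
c(Z, w) = -16*Z/5 (c(Z, w) = (((⅕)*(-4))*Z)*4 = -4*Z/5*4 = -16*Z/5)
v(2)*c(27, 25) = 1*(-16/5*27) = 1*(-432/5) = -432/5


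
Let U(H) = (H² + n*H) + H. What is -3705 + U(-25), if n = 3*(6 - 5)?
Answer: -3180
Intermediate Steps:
n = 3 (n = 3*1 = 3)
U(H) = H² + 4*H (U(H) = (H² + 3*H) + H = H² + 4*H)
-3705 + U(-25) = -3705 - 25*(4 - 25) = -3705 - 25*(-21) = -3705 + 525 = -3180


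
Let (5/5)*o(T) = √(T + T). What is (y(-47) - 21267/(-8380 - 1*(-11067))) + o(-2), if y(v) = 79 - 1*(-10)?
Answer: 217876/2687 + 2*I ≈ 81.085 + 2.0*I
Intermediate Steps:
y(v) = 89 (y(v) = 79 + 10 = 89)
o(T) = √2*√T (o(T) = √(T + T) = √(2*T) = √2*√T)
(y(-47) - 21267/(-8380 - 1*(-11067))) + o(-2) = (89 - 21267/(-8380 - 1*(-11067))) + √2*√(-2) = (89 - 21267/(-8380 + 11067)) + √2*(I*√2) = (89 - 21267/2687) + 2*I = 217876/2687 + 2*I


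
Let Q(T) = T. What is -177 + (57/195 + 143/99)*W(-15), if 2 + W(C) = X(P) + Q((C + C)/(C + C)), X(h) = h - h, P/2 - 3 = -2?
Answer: -104561/585 ≈ -178.74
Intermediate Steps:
P = 2 (P = 6 + 2*(-2) = 6 - 4 = 2)
X(h) = 0
W(C) = -1 (W(C) = -2 + (0 + (C + C)/(C + C)) = -2 + (0 + (2*C)/((2*C))) = -2 + (0 + (2*C)*(1/(2*C))) = -2 + (0 + 1) = -2 + 1 = -1)
-177 + (57/195 + 143/99)*W(-15) = -177 + (57/195 + 143/99)*(-1) = -177 + (57*(1/195) + 143*(1/99))*(-1) = -177 + (19/65 + 13/9)*(-1) = -177 + (1016/585)*(-1) = -177 - 1016/585 = -104561/585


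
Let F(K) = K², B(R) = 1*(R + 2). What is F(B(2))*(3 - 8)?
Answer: -80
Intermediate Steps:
B(R) = 2 + R (B(R) = 1*(2 + R) = 2 + R)
F(B(2))*(3 - 8) = (2 + 2)²*(3 - 8) = 4²*(-5) = 16*(-5) = -80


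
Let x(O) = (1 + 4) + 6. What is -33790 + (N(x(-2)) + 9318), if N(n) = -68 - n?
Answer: -24551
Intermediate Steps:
x(O) = 11 (x(O) = 5 + 6 = 11)
-33790 + (N(x(-2)) + 9318) = -33790 + ((-68 - 1*11) + 9318) = -33790 + ((-68 - 11) + 9318) = -33790 + (-79 + 9318) = -33790 + 9239 = -24551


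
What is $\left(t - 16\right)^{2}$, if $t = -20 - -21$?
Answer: $225$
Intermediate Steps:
$t = 1$ ($t = -20 + 21 = 1$)
$\left(t - 16\right)^{2} = \left(1 - 16\right)^{2} = \left(-15\right)^{2} = 225$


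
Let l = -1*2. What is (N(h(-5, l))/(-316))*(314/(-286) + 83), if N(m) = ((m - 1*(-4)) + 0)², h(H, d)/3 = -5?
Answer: -32208/1027 ≈ -31.361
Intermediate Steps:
l = -2
h(H, d) = -15 (h(H, d) = 3*(-5) = -15)
N(m) = (4 + m)² (N(m) = ((m + 4) + 0)² = ((4 + m) + 0)² = (4 + m)²)
(N(h(-5, l))/(-316))*(314/(-286) + 83) = ((4 - 15)²/(-316))*(314/(-286) + 83) = ((-11)²*(-1/316))*(314*(-1/286) + 83) = (121*(-1/316))*(-157/143 + 83) = -121/316*11712/143 = -32208/1027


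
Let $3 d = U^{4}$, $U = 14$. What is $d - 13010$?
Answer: $- \frac{614}{3} \approx -204.67$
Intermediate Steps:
$d = \frac{38416}{3}$ ($d = \frac{14^{4}}{3} = \frac{1}{3} \cdot 38416 = \frac{38416}{3} \approx 12805.0$)
$d - 13010 = \frac{38416}{3} - 13010 = - \frac{614}{3}$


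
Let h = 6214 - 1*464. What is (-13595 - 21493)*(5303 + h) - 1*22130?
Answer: -387849794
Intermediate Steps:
h = 5750 (h = 6214 - 464 = 5750)
(-13595 - 21493)*(5303 + h) - 1*22130 = (-13595 - 21493)*(5303 + 5750) - 1*22130 = -35088*11053 - 22130 = -387827664 - 22130 = -387849794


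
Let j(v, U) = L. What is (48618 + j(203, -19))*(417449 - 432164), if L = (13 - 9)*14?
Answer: -716237910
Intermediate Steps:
L = 56 (L = 4*14 = 56)
j(v, U) = 56
(48618 + j(203, -19))*(417449 - 432164) = (48618 + 56)*(417449 - 432164) = 48674*(-14715) = -716237910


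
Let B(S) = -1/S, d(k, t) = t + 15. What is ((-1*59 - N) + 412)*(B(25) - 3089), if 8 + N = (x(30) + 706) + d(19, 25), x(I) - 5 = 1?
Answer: 30195366/25 ≈ 1.2078e+6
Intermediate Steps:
d(k, t) = 15 + t
x(I) = 6 (x(I) = 5 + 1 = 6)
N = 744 (N = -8 + ((6 + 706) + (15 + 25)) = -8 + (712 + 40) = -8 + 752 = 744)
((-1*59 - N) + 412)*(B(25) - 3089) = ((-1*59 - 1*744) + 412)*(-1/25 - 3089) = ((-59 - 744) + 412)*(-1*1/25 - 3089) = (-803 + 412)*(-1/25 - 3089) = -391*(-77226/25) = 30195366/25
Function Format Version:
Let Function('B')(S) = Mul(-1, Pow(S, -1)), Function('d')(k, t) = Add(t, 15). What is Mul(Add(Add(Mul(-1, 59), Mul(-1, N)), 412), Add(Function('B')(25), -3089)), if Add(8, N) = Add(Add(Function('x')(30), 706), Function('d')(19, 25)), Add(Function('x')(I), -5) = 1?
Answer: Rational(30195366, 25) ≈ 1.2078e+6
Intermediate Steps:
Function('d')(k, t) = Add(15, t)
Function('x')(I) = 6 (Function('x')(I) = Add(5, 1) = 6)
N = 744 (N = Add(-8, Add(Add(6, 706), Add(15, 25))) = Add(-8, Add(712, 40)) = Add(-8, 752) = 744)
Mul(Add(Add(Mul(-1, 59), Mul(-1, N)), 412), Add(Function('B')(25), -3089)) = Mul(Add(Add(Mul(-1, 59), Mul(-1, 744)), 412), Add(Mul(-1, Pow(25, -1)), -3089)) = Mul(Add(Add(-59, -744), 412), Add(Mul(-1, Rational(1, 25)), -3089)) = Mul(Add(-803, 412), Add(Rational(-1, 25), -3089)) = Mul(-391, Rational(-77226, 25)) = Rational(30195366, 25)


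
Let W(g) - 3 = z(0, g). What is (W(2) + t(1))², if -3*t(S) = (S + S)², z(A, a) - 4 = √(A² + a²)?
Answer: 529/9 ≈ 58.778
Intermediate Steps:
z(A, a) = 4 + √(A² + a²)
W(g) = 7 + √(g²) (W(g) = 3 + (4 + √(0² + g²)) = 3 + (4 + √(0 + g²)) = 3 + (4 + √(g²)) = 7 + √(g²))
t(S) = -4*S²/3 (t(S) = -(S + S)²/3 = -4*S²/3)
(W(2) + t(1))² = ((7 + √(2²)) - 4/3*1²)² = ((7 + √4) - 4/3*1)² = ((7 + 2) - 4/3)² = (9 - 4/3)² = (23/3)² = 529/9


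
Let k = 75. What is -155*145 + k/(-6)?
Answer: -44975/2 ≈ -22488.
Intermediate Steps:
-155*145 + k/(-6) = -155*145 + 75/(-6) = -22475 + 75*(-⅙) = -22475 - 25/2 = -44975/2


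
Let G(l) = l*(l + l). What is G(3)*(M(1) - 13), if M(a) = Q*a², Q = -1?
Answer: -252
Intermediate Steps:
G(l) = 2*l² (G(l) = l*(2*l) = 2*l²)
M(a) = -a²
G(3)*(M(1) - 13) = (2*3²)*(-1*1² - 13) = (2*9)*(-1*1 - 13) = 18*(-1 - 13) = 18*(-14) = -252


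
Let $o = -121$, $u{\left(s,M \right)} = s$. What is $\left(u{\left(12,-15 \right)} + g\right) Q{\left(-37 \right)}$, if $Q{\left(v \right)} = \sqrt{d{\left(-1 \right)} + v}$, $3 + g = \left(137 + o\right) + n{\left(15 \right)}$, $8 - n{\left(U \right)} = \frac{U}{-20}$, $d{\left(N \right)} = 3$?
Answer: $\frac{135 i \sqrt{34}}{4} \approx 196.79 i$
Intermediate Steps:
$n{\left(U \right)} = 8 + \frac{U}{20}$ ($n{\left(U \right)} = 8 - \frac{U}{-20} = 8 - U \left(- \frac{1}{20}\right) = 8 - - \frac{U}{20} = 8 + \frac{U}{20}$)
$g = \frac{87}{4}$ ($g = -3 + \left(\left(137 - 121\right) + \left(8 + \frac{1}{20} \cdot 15\right)\right) = -3 + \left(16 + \left(8 + \frac{3}{4}\right)\right) = -3 + \left(16 + \frac{35}{4}\right) = -3 + \frac{99}{4} = \frac{87}{4} \approx 21.75$)
$Q{\left(v \right)} = \sqrt{3 + v}$
$\left(u{\left(12,-15 \right)} + g\right) Q{\left(-37 \right)} = \left(12 + \frac{87}{4}\right) \sqrt{3 - 37} = \frac{135 \sqrt{-34}}{4} = \frac{135 i \sqrt{34}}{4}$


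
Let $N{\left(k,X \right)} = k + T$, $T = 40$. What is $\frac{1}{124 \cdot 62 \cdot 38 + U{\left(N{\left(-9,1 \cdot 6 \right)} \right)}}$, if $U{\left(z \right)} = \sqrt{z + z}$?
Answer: $\frac{4712}{1376582527} - \frac{\sqrt{62}}{85348116674} \approx 3.4229 \cdot 10^{-6}$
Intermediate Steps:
$N{\left(k,X \right)} = 40 + k$ ($N{\left(k,X \right)} = k + 40 = 40 + k$)
$U{\left(z \right)} = \sqrt{2} \sqrt{z}$ ($U{\left(z \right)} = \sqrt{2 z} = \sqrt{2} \sqrt{z}$)
$\frac{1}{124 \cdot 62 \cdot 38 + U{\left(N{\left(-9,1 \cdot 6 \right)} \right)}} = \frac{1}{124 \cdot 62 \cdot 38 + \sqrt{2} \sqrt{40 - 9}} = \frac{1}{7688 \cdot 38 + \sqrt{2} \sqrt{31}} = \frac{1}{292144 + \sqrt{62}}$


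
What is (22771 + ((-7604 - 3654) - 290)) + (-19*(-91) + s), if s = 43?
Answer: 12995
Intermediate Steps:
(22771 + ((-7604 - 3654) - 290)) + (-19*(-91) + s) = (22771 + ((-7604 - 3654) - 290)) + (-19*(-91) + 43) = (22771 + (-11258 - 290)) + (1729 + 43) = (22771 - 11548) + 1772 = 11223 + 1772 = 12995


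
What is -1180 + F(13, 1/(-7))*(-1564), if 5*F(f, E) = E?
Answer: -39736/35 ≈ -1135.3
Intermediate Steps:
F(f, E) = E/5
-1180 + F(13, 1/(-7))*(-1564) = -1180 + ((⅕)/(-7))*(-1564) = -1180 + ((⅕)*(-⅐))*(-1564) = -1180 - 1/35*(-1564) = -1180 + 1564/35 = -39736/35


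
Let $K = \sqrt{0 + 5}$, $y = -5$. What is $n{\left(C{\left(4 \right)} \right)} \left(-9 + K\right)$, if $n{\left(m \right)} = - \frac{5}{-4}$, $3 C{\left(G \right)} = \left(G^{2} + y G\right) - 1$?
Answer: $- \frac{45}{4} + \frac{5 \sqrt{5}}{4} \approx -8.4549$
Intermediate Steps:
$K = \sqrt{5} \approx 2.2361$
$C{\left(G \right)} = - \frac{1}{3} - \frac{5 G}{3} + \frac{G^{2}}{3}$ ($C{\left(G \right)} = \frac{\left(G^{2} - 5 G\right) - 1}{3} = \frac{-1 + G^{2} - 5 G}{3} = - \frac{1}{3} - \frac{5 G}{3} + \frac{G^{2}}{3}$)
$n{\left(m \right)} = \frac{5}{4}$ ($n{\left(m \right)} = \left(-5\right) \left(- \frac{1}{4}\right) = \frac{5}{4}$)
$n{\left(C{\left(4 \right)} \right)} \left(-9 + K\right) = \frac{5 \left(-9 + \sqrt{5}\right)}{4} = - \frac{45}{4} + \frac{5 \sqrt{5}}{4}$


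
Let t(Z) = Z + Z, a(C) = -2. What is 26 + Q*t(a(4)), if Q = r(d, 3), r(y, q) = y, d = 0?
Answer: 26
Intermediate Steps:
t(Z) = 2*Z
Q = 0
26 + Q*t(a(4)) = 26 + 0*(2*(-2)) = 26 + 0*(-4) = 26 + 0 = 26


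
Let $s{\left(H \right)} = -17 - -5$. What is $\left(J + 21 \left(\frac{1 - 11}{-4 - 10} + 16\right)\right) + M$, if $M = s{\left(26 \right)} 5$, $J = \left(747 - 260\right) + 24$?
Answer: $802$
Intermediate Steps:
$J = 511$ ($J = 487 + 24 = 511$)
$s{\left(H \right)} = -12$ ($s{\left(H \right)} = -17 + 5 = -12$)
$M = -60$ ($M = \left(-12\right) 5 = -60$)
$\left(J + 21 \left(\frac{1 - 11}{-4 - 10} + 16\right)\right) + M = \left(511 + 21 \left(\frac{1 - 11}{-4 - 10} + 16\right)\right) - 60 = \left(511 + 21 \left(- \frac{10}{-14} + 16\right)\right) - 60 = \left(511 + 21 \left(\left(-10\right) \left(- \frac{1}{14}\right) + 16\right)\right) - 60 = \left(511 + 21 \left(\frac{5}{7} + 16\right)\right) - 60 = \left(511 + 21 \cdot \frac{117}{7}\right) - 60 = \left(511 + 351\right) - 60 = 862 - 60 = 802$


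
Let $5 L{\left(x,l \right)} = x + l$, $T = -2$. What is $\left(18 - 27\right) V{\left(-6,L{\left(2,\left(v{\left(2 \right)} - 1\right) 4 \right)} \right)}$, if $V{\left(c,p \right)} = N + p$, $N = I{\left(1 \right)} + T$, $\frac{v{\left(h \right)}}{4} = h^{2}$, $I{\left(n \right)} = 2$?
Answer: $- \frac{558}{5} \approx -111.6$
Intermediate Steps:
$v{\left(h \right)} = 4 h^{2}$
$N = 0$ ($N = 2 - 2 = 0$)
$L{\left(x,l \right)} = \frac{l}{5} + \frac{x}{5}$ ($L{\left(x,l \right)} = \frac{x + l}{5} = \frac{l + x}{5} = \frac{l}{5} + \frac{x}{5}$)
$V{\left(c,p \right)} = p$ ($V{\left(c,p \right)} = 0 + p = p$)
$\left(18 - 27\right) V{\left(-6,L{\left(2,\left(v{\left(2 \right)} - 1\right) 4 \right)} \right)} = \left(18 - 27\right) \left(\frac{\left(4 \cdot 2^{2} - 1\right) 4}{5} + \frac{1}{5} \cdot 2\right) = - 9 \left(\frac{\left(4 \cdot 4 - 1\right) 4}{5} + \frac{2}{5}\right) = - 9 \left(\frac{\left(16 - 1\right) 4}{5} + \frac{2}{5}\right) = - 9 \left(\frac{15 \cdot 4}{5} + \frac{2}{5}\right) = - 9 \left(\frac{1}{5} \cdot 60 + \frac{2}{5}\right) = - 9 \left(12 + \frac{2}{5}\right) = \left(-9\right) \frac{62}{5} = - \frac{558}{5}$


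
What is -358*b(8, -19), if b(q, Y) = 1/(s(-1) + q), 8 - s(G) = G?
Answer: -358/17 ≈ -21.059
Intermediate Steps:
s(G) = 8 - G
b(q, Y) = 1/(9 + q) (b(q, Y) = 1/((8 - 1*(-1)) + q) = 1/((8 + 1) + q) = 1/(9 + q))
-358*b(8, -19) = -358/(9 + 8) = -358/17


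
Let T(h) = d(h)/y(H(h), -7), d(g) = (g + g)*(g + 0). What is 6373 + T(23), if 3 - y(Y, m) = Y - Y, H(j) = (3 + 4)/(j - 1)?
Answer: 20177/3 ≈ 6725.7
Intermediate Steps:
H(j) = 7/(-1 + j)
y(Y, m) = 3 (y(Y, m) = 3 - (Y - Y) = 3 - 1*0 = 3 + 0 = 3)
d(g) = 2*g² (d(g) = (2*g)*g = 2*g²)
T(h) = 2*h²/3 (T(h) = (2*h²)/3 = (2*h²)*(⅓) = 2*h²/3)
6373 + T(23) = 6373 + (⅔)*23² = 6373 + (⅔)*529 = 6373 + 1058/3 = 20177/3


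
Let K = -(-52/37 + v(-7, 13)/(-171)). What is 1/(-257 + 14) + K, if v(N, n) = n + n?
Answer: 265355/170829 ≈ 1.5533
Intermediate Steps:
v(N, n) = 2*n
K = 9854/6327 (K = -(-52/37 + (2*13)/(-171)) = -(-52*1/37 + 26*(-1/171)) = -(-52/37 - 26/171) = -1*(-9854/6327) = 9854/6327 ≈ 1.5575)
1/(-257 + 14) + K = 1/(-257 + 14) + 9854/6327 = 1/(-243) + 9854/6327 = -1/243 + 9854/6327 = 265355/170829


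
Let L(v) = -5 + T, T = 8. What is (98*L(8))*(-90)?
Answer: -26460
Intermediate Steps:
L(v) = 3 (L(v) = -5 + 8 = 3)
(98*L(8))*(-90) = (98*3)*(-90) = 294*(-90) = -26460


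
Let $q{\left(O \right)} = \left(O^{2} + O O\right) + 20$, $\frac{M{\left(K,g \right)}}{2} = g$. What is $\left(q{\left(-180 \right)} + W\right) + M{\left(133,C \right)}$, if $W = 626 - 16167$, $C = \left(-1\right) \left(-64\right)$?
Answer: $49407$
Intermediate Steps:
$C = 64$
$M{\left(K,g \right)} = 2 g$
$q{\left(O \right)} = 20 + 2 O^{2}$ ($q{\left(O \right)} = \left(O^{2} + O^{2}\right) + 20 = 2 O^{2} + 20 = 20 + 2 O^{2}$)
$W = -15541$ ($W = 626 - 16167 = -15541$)
$\left(q{\left(-180 \right)} + W\right) + M{\left(133,C \right)} = \left(\left(20 + 2 \left(-180\right)^{2}\right) - 15541\right) + 2 \cdot 64 = \left(\left(20 + 2 \cdot 32400\right) - 15541\right) + 128 = \left(\left(20 + 64800\right) - 15541\right) + 128 = \left(64820 - 15541\right) + 128 = 49279 + 128 = 49407$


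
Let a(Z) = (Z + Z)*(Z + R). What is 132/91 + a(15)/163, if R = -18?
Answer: 13326/14833 ≈ 0.89840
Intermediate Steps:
a(Z) = 2*Z*(-18 + Z) (a(Z) = (Z + Z)*(Z - 18) = (2*Z)*(-18 + Z) = 2*Z*(-18 + Z))
132/91 + a(15)/163 = 132/91 + (2*15*(-18 + 15))/163 = 132*(1/91) + (2*15*(-3))*(1/163) = 132/91 - 90*1/163 = 132/91 - 90/163 = 13326/14833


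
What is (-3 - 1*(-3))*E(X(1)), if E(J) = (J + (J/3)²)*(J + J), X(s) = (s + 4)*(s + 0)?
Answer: 0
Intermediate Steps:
X(s) = s*(4 + s) (X(s) = (4 + s)*s = s*(4 + s))
E(J) = 2*J*(J + J²/9) (E(J) = (J + (J*(⅓))²)*(2*J) = (J + (J/3)²)*(2*J) = (J + J²/9)*(2*J) = 2*J*(J + J²/9))
(-3 - 1*(-3))*E(X(1)) = (-3 - 1*(-3))*(2*(1*(4 + 1))²*(9 + 1*(4 + 1))/9) = (-3 + 3)*(2*(1*5)²*(9 + 1*5)/9) = 0*((2/9)*5²*(9 + 5)) = 0*((2/9)*25*14) = 0*(700/9) = 0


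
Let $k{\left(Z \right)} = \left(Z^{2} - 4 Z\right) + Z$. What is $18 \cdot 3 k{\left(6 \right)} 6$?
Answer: $5832$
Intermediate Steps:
$k{\left(Z \right)} = Z^{2} - 3 Z$
$18 \cdot 3 k{\left(6 \right)} 6 = 18 \cdot 3 \cdot 6 \left(-3 + 6\right) 6 = 54 \cdot 6 \cdot 3 \cdot 6 = 54 \cdot 18 \cdot 6 = 54 \cdot 108 = 5832$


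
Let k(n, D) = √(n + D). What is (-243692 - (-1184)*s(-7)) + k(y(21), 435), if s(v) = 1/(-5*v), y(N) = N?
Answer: -8528036/35 + 2*√114 ≈ -2.4364e+5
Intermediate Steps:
s(v) = -1/(5*v)
k(n, D) = √(D + n)
(-243692 - (-1184)*s(-7)) + k(y(21), 435) = (-243692 - (-1184)*(-⅕/(-7))) + √(435 + 21) = (-243692 - (-1184)*(-⅕*(-⅐))) + √456 = (-243692 - (-1184)/35) + 2*√114 = (-243692 - 1*(-1184/35)) + 2*√114 = (-243692 + 1184/35) + 2*√114 = -8528036/35 + 2*√114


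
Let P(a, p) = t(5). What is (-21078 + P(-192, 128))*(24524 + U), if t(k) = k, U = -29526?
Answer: 105407146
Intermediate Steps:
P(a, p) = 5
(-21078 + P(-192, 128))*(24524 + U) = (-21078 + 5)*(24524 - 29526) = -21073*(-5002) = 105407146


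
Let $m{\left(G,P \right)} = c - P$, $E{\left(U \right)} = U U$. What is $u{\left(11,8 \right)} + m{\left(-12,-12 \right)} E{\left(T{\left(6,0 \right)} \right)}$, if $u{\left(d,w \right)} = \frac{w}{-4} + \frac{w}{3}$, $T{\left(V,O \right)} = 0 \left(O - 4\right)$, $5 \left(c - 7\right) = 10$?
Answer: $\frac{2}{3} \approx 0.66667$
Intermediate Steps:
$c = 9$ ($c = 7 + \frac{1}{5} \cdot 10 = 7 + 2 = 9$)
$T{\left(V,O \right)} = 0$ ($T{\left(V,O \right)} = 0 \left(-4 + O\right) = 0$)
$E{\left(U \right)} = U^{2}$
$m{\left(G,P \right)} = 9 - P$
$u{\left(d,w \right)} = \frac{w}{12}$ ($u{\left(d,w \right)} = w \left(- \frac{1}{4}\right) + w \frac{1}{3} = - \frac{w}{4} + \frac{w}{3} = \frac{w}{12}$)
$u{\left(11,8 \right)} + m{\left(-12,-12 \right)} E{\left(T{\left(6,0 \right)} \right)} = \frac{1}{12} \cdot 8 + \left(9 - -12\right) 0^{2} = \frac{2}{3} + \left(9 + 12\right) 0 = \frac{2}{3} + 21 \cdot 0 = \frac{2}{3} + 0 = \frac{2}{3}$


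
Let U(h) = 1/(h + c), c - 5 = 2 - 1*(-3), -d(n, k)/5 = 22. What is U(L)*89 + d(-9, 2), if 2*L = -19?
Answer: 68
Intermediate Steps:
L = -19/2 (L = (1/2)*(-19) = -19/2 ≈ -9.5000)
d(n, k) = -110 (d(n, k) = -5*22 = -110)
c = 10 (c = 5 + (2 - 1*(-3)) = 5 + (2 + 3) = 5 + 5 = 10)
U(h) = 1/(10 + h) (U(h) = 1/(h + 10) = 1/(10 + h))
U(L)*89 + d(-9, 2) = 89/(10 - 19/2) - 110 = 89/(1/2) - 110 = 2*89 - 110 = 178 - 110 = 68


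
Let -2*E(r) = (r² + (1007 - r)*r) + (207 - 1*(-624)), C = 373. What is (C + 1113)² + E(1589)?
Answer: 1407719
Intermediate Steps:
E(r) = -831/2 - r²/2 - r*(1007 - r)/2 (E(r) = -((r² + (1007 - r)*r) + (207 - 1*(-624)))/2 = -((r² + r*(1007 - r)) + (207 + 624))/2 = -((r² + r*(1007 - r)) + 831)/2 = -(831 + r² + r*(1007 - r))/2 = -831/2 - r²/2 - r*(1007 - r)/2)
(C + 1113)² + E(1589) = (373 + 1113)² + (-831/2 - 1007/2*1589) = 1486² + (-831/2 - 1600123/2) = 2208196 - 800477 = 1407719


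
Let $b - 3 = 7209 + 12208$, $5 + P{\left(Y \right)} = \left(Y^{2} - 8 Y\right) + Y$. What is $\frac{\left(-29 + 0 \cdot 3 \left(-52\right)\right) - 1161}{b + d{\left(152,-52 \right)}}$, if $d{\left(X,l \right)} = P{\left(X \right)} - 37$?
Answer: $- \frac{595}{20709} \approx -0.028731$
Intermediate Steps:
$P{\left(Y \right)} = -5 + Y^{2} - 7 Y$ ($P{\left(Y \right)} = -5 + \left(\left(Y^{2} - 8 Y\right) + Y\right) = -5 + \left(Y^{2} - 7 Y\right) = -5 + Y^{2} - 7 Y$)
$b = 19420$ ($b = 3 + \left(7209 + 12208\right) = 3 + 19417 = 19420$)
$d{\left(X,l \right)} = -42 + X^{2} - 7 X$ ($d{\left(X,l \right)} = \left(-5 + X^{2} - 7 X\right) - 37 = -42 + X^{2} - 7 X$)
$\frac{\left(-29 + 0 \cdot 3 \left(-52\right)\right) - 1161}{b + d{\left(152,-52 \right)}} = \frac{\left(-29 + 0 \cdot 3 \left(-52\right)\right) - 1161}{19420 - \left(1106 - 23104\right)} = \frac{\left(-29 + 0 \left(-52\right)\right) - 1161}{19420 - -21998} = \frac{\left(-29 + 0\right) - 1161}{19420 + 21998} = \frac{-29 - 1161}{41418} = \left(-1190\right) \frac{1}{41418} = - \frac{595}{20709}$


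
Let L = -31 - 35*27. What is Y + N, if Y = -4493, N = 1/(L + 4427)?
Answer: -15505342/3451 ≈ -4493.0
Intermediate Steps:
L = -976 (L = -31 - 945 = -976)
N = 1/3451 (N = 1/(-976 + 4427) = 1/3451 ≈ 0.00028977)
Y + N = -4493 + 1/3451 = -15505342/3451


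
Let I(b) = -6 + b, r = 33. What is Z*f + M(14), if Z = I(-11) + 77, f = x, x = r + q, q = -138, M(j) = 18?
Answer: -6282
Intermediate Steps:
x = -105 (x = 33 - 138 = -105)
f = -105
Z = 60 (Z = (-6 - 11) + 77 = -17 + 77 = 60)
Z*f + M(14) = 60*(-105) + 18 = -6300 + 18 = -6282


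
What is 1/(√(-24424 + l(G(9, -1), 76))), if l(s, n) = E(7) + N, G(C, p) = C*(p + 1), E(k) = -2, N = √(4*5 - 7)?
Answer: -I/√(24426 - √13) ≈ -0.0063989*I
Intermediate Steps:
N = √13 (N = √(20 - 7) = √13 ≈ 3.6056)
G(C, p) = C*(1 + p)
l(s, n) = -2 + √13
1/(√(-24424 + l(G(9, -1), 76))) = 1/(√(-24424 + (-2 + √13))) = 1/(√(-24426 + √13)) = (-24426 + √13)^(-½)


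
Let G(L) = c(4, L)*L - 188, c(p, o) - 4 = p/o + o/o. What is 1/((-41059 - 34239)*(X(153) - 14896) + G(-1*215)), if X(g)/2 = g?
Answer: 1/1098596561 ≈ 9.1025e-10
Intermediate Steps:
c(p, o) = 5 + p/o (c(p, o) = 4 + (p/o + o/o) = 4 + (p/o + 1) = 4 + (1 + p/o) = 5 + p/o)
X(g) = 2*g
G(L) = -188 + L*(5 + 4/L) (G(L) = (5 + 4/L)*L - 188 = L*(5 + 4/L) - 188 = -188 + L*(5 + 4/L))
1/((-41059 - 34239)*(X(153) - 14896) + G(-1*215)) = 1/((-41059 - 34239)*(2*153 - 14896) + (-184 + 5*(-1*215))) = 1/(-75298*(306 - 14896) + (-184 + 5*(-215))) = 1/(-75298*(-14590) + (-184 - 1075)) = 1/(1098597820 - 1259) = 1/1098596561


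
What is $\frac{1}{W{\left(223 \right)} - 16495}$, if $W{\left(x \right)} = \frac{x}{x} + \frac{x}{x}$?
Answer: $- \frac{1}{16493} \approx -6.0632 \cdot 10^{-5}$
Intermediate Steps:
$W{\left(x \right)} = 2$ ($W{\left(x \right)} = 1 + 1 = 2$)
$\frac{1}{W{\left(223 \right)} - 16495} = \frac{1}{2 - 16495} = \frac{1}{-16493} = - \frac{1}{16493}$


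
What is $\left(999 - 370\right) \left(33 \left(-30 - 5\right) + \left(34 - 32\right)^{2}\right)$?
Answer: $-723979$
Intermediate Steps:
$\left(999 - 370\right) \left(33 \left(-30 - 5\right) + \left(34 - 32\right)^{2}\right) = 629 \left(33 \left(-35\right) + 2^{2}\right) = 629 \left(-1155 + 4\right) = 629 \left(-1151\right) = -723979$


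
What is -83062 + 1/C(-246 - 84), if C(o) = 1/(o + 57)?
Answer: -83335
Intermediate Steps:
C(o) = 1/(57 + o)
-83062 + 1/C(-246 - 84) = -83062 + 1/(1/(57 + (-246 - 84))) = -83062 + 1/(1/(57 - 330)) = -83062 + 1/(1/(-273)) = -83062 + 1/(-1/273) = -83062 - 273 = -83335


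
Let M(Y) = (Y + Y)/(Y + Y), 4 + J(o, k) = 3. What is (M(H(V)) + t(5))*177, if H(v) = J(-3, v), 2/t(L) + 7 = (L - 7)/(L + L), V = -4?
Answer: 767/6 ≈ 127.83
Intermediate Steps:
J(o, k) = -1 (J(o, k) = -4 + 3 = -1)
t(L) = 2/(-7 + (-7 + L)/(2*L)) (t(L) = 2/(-7 + (L - 7)/(L + L)) = 2/(-7 + (-7 + L)/((2*L))) = 2/(-7 + (-7 + L)*(1/(2*L))) = 2/(-7 + (-7 + L)/(2*L)))
H(v) = -1
M(Y) = 1 (M(Y) = (2*Y)/((2*Y)) = (2*Y)*(1/(2*Y)) = 1)
(M(H(V)) + t(5))*177 = (1 - 4*5/(7 + 13*5))*177 = (1 - 4*5/(7 + 65))*177 = (1 - 4*5/72)*177 = (1 - 4*5*1/72)*177 = (1 - 5/18)*177 = (13/18)*177 = 767/6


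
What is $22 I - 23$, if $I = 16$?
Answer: $329$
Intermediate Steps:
$22 I - 23 = 22 \cdot 16 - 23 = 352 - 23 = 329$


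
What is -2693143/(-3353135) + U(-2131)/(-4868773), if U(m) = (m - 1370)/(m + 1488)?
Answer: 8431198397509942/10497394977607265 ≈ 0.80317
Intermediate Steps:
U(m) = (-1370 + m)/(1488 + m)
-2693143/(-3353135) + U(-2131)/(-4868773) = -2693143/(-3353135) + ((-1370 - 2131)/(1488 - 2131))/(-4868773) = -2693143*(-1/3353135) + (-3501/(-643))*(-1/4868773) = 2693143/3353135 - 1/643*(-3501)*(-1/4868773) = 2693143/3353135 + (3501/643)*(-1/4868773) = 2693143/3353135 - 3501/3130621039 = 8431198397509942/10497394977607265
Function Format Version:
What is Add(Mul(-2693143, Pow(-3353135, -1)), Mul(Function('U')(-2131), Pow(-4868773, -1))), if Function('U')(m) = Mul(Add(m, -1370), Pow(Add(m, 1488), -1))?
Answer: Rational(8431198397509942, 10497394977607265) ≈ 0.80317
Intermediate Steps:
Function('U')(m) = Mul(Pow(Add(1488, m), -1), Add(-1370, m)) (Function('U')(m) = Mul(Add(-1370, m), Pow(Add(1488, m), -1)) = Mul(Pow(Add(1488, m), -1), Add(-1370, m)))
Add(Mul(-2693143, Pow(-3353135, -1)), Mul(Function('U')(-2131), Pow(-4868773, -1))) = Add(Mul(-2693143, Pow(-3353135, -1)), Mul(Mul(Pow(Add(1488, -2131), -1), Add(-1370, -2131)), Pow(-4868773, -1))) = Add(Mul(-2693143, Rational(-1, 3353135)), Mul(Mul(Pow(-643, -1), -3501), Rational(-1, 4868773))) = Add(Rational(2693143, 3353135), Mul(Mul(Rational(-1, 643), -3501), Rational(-1, 4868773))) = Add(Rational(2693143, 3353135), Mul(Rational(3501, 643), Rational(-1, 4868773))) = Add(Rational(2693143, 3353135), Rational(-3501, 3130621039)) = Rational(8431198397509942, 10497394977607265)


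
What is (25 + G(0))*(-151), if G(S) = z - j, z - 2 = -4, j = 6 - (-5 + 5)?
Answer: -2567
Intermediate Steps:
j = 6 (j = 6 - 1*0 = 6 + 0 = 6)
z = -2 (z = 2 - 4 = -2)
G(S) = -8 (G(S) = -2 - 1*6 = -2 - 6 = -8)
(25 + G(0))*(-151) = (25 - 8)*(-151) = 17*(-151) = -2567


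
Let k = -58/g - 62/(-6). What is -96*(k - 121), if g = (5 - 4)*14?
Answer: 77152/7 ≈ 11022.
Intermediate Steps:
g = 14 (g = 1*14 = 14)
k = 130/21 (k = -58/14 - 62/(-6) = -58*1/14 - 62*(-⅙) = -29/7 + 31/3 = 130/21 ≈ 6.1905)
-96*(k - 121) = -96*(130/21 - 121) = -96*(-2411/21) = 77152/7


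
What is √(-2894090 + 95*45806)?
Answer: 2*√364370 ≈ 1207.3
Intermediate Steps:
√(-2894090 + 95*45806) = √(-2894090 + 4351570) = √1457480 = 2*√364370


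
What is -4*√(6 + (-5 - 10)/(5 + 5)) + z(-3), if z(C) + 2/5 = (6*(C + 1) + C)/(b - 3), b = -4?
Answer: 61/35 - 6*√2 ≈ -6.7424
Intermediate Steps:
z(C) = -44/35 - C (z(C) = -⅖ + (6*(C + 1) + C)/(-4 - 3) = -⅖ + (6*(1 + C) + C)/(-7) = -⅖ + ((6 + 6*C) + C)*(-⅐) = -⅖ + (6 + 7*C)*(-⅐) = -⅖ + (-6/7 - C) = -44/35 - C)
-4*√(6 + (-5 - 10)/(5 + 5)) + z(-3) = -4*√(6 + (-5 - 10)/(5 + 5)) + (-44/35 - 1*(-3)) = -4*√(6 - 15/10) + (-44/35 + 3) = -4*√(6 - 15*⅒) + 61/35 = -4*√(6 - 3/2) + 61/35 = -6*√2 + 61/35 = 61/35 - 6*√2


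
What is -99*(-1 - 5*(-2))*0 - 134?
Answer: -134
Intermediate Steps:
-99*(-1 - 5*(-2))*0 - 134 = -99*(-1 + 10)*0 - 134 = -891*0 - 134 = -99*0 - 134 = 0 - 134 = -134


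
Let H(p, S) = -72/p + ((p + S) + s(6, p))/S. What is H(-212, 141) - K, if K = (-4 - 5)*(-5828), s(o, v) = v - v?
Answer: -391975021/7473 ≈ -52452.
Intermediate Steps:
s(o, v) = 0
H(p, S) = -72/p + (S + p)/S (H(p, S) = -72/p + ((p + S) + 0)/S = -72/p + ((S + p) + 0)/S = -72/p + (S + p)/S)
K = 52452 (K = -9*(-5828) = 52452)
H(-212, 141) - K = (1 - 72/(-212) - 212/141) - 1*52452 = (1 - 72*(-1/212) - 212*1/141) - 52452 = (1 + 18/53 - 212/141) - 52452 = -1225/7473 - 52452 = -391975021/7473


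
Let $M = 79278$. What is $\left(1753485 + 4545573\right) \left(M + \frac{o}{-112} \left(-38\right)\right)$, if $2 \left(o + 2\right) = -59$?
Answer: $\frac{3994475191533}{8} \approx 4.9931 \cdot 10^{11}$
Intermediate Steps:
$o = - \frac{63}{2}$ ($o = -2 + \frac{1}{2} \left(-59\right) = -2 - \frac{59}{2} = - \frac{63}{2} \approx -31.5$)
$\left(1753485 + 4545573\right) \left(M + \frac{o}{-112} \left(-38\right)\right) = \left(1753485 + 4545573\right) \left(79278 + - \frac{63}{2 \left(-112\right)} \left(-38\right)\right) = 6299058 \left(79278 + \left(- \frac{63}{2}\right) \left(- \frac{1}{112}\right) \left(-38\right)\right) = 6299058 \left(79278 + \frac{9}{32} \left(-38\right)\right) = 6299058 \left(79278 - \frac{171}{16}\right) = 6299058 \cdot \frac{1268277}{16} = \frac{3994475191533}{8}$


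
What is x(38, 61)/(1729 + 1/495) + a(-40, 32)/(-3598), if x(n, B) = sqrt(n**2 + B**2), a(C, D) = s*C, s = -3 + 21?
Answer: 360/1799 + 495*sqrt(5165)/855856 ≈ 0.24168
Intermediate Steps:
s = 18
a(C, D) = 18*C
x(n, B) = sqrt(B**2 + n**2)
x(38, 61)/(1729 + 1/495) + a(-40, 32)/(-3598) = sqrt(61**2 + 38**2)/(1729 + 1/495) + (18*(-40))/(-3598) = sqrt(3721 + 1444)/(1729 + 1/495) - 720*(-1/3598) = sqrt(5165)/(855856/495) + 360/1799 = sqrt(5165)*(495/855856) + 360/1799 = 495*sqrt(5165)/855856 + 360/1799 = 360/1799 + 495*sqrt(5165)/855856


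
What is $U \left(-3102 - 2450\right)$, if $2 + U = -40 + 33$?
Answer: $49968$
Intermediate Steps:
$U = -9$ ($U = -2 + \left(-40 + 33\right) = -2 - 7 = -9$)
$U \left(-3102 - 2450\right) = - 9 \left(-3102 - 2450\right) = \left(-9\right) \left(-5552\right) = 49968$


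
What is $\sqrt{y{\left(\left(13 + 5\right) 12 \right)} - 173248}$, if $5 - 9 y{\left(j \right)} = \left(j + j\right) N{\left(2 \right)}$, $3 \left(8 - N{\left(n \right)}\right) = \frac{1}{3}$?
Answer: $\frac{i \sqrt{1562635}}{3} \approx 416.68 i$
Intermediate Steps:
$N{\left(n \right)} = \frac{71}{9}$ ($N{\left(n \right)} = 8 - \frac{1}{3 \cdot 3} = 8 - \frac{1}{9} = \frac{71}{9}$)
$y{\left(j \right)} = \frac{5}{9} - \frac{142 j}{81}$ ($y{\left(j \right)} = \frac{5}{9} - \frac{\left(j + j\right) \frac{71}{9}}{9} = \frac{5}{9} - \frac{2 j \frac{71}{9}}{9} = \frac{5}{9} - \frac{\frac{142}{9} j}{9} = \frac{5}{9} - \frac{142 j}{81}$)
$\sqrt{y{\left(\left(13 + 5\right) 12 \right)} - 173248} = \sqrt{\left(\frac{5}{9} - \frac{142 \left(13 + 5\right) 12}{81}\right) - 173248} = \sqrt{\left(\frac{5}{9} - \frac{142 \cdot 18 \cdot 12}{81}\right) - 173248} = \sqrt{\left(\frac{5}{9} - \frac{1136}{3}\right) - 173248} = \sqrt{- \frac{3403}{9} - 173248} = \sqrt{- \frac{1562635}{9}} = \frac{i \sqrt{1562635}}{3}$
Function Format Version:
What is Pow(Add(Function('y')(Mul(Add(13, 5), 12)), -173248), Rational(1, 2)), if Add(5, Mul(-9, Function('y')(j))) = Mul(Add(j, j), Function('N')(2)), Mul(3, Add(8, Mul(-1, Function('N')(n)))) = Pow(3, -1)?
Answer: Mul(Rational(1, 3), I, Pow(1562635, Rational(1, 2))) ≈ Mul(416.68, I)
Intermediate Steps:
Function('N')(n) = Rational(71, 9) (Function('N')(n) = Add(8, Mul(Rational(-1, 3), Pow(3, -1))) = Add(8, Mul(Rational(-1, 3), Rational(1, 3))) = Add(8, Rational(-1, 9)) = Rational(71, 9))
Function('y')(j) = Add(Rational(5, 9), Mul(Rational(-142, 81), j)) (Function('y')(j) = Add(Rational(5, 9), Mul(Rational(-1, 9), Mul(Add(j, j), Rational(71, 9)))) = Add(Rational(5, 9), Mul(Rational(-1, 9), Mul(Mul(2, j), Rational(71, 9)))) = Add(Rational(5, 9), Mul(Rational(-1, 9), Mul(Rational(142, 9), j))) = Add(Rational(5, 9), Mul(Rational(-142, 81), j)))
Pow(Add(Function('y')(Mul(Add(13, 5), 12)), -173248), Rational(1, 2)) = Pow(Add(Add(Rational(5, 9), Mul(Rational(-142, 81), Mul(Add(13, 5), 12))), -173248), Rational(1, 2)) = Pow(Add(Add(Rational(5, 9), Mul(Rational(-142, 81), Mul(18, 12))), -173248), Rational(1, 2)) = Pow(Add(Add(Rational(5, 9), Mul(Rational(-142, 81), 216)), -173248), Rational(1, 2)) = Pow(Add(Add(Rational(5, 9), Rational(-1136, 3)), -173248), Rational(1, 2)) = Pow(Add(Rational(-3403, 9), -173248), Rational(1, 2)) = Pow(Rational(-1562635, 9), Rational(1, 2)) = Mul(Rational(1, 3), I, Pow(1562635, Rational(1, 2)))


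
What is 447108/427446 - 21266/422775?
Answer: 9996445448/10039637925 ≈ 0.99570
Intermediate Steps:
447108/427446 - 21266/422775 = 447108*(1/427446) - 21266*1/422775 = 74518/71241 - 21266/422775 = 9996445448/10039637925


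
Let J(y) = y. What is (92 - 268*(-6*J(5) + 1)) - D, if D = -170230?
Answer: 178094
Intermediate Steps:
(92 - 268*(-6*J(5) + 1)) - D = (92 - 268*(-6*5 + 1)) - 1*(-170230) = (92 - 268*(-30 + 1)) + 170230 = (92 - 268*(-29)) + 170230 = (92 + 7772) + 170230 = 7864 + 170230 = 178094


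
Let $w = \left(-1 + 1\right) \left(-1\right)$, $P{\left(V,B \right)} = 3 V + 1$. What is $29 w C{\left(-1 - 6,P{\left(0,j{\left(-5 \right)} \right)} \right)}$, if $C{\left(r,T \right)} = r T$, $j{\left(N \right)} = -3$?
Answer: $0$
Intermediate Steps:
$P{\left(V,B \right)} = 1 + 3 V$
$w = 0$ ($w = 0 \left(-1\right) = 0$)
$C{\left(r,T \right)} = T r$
$29 w C{\left(-1 - 6,P{\left(0,j{\left(-5 \right)} \right)} \right)} = 29 \cdot 0 \left(1 + 3 \cdot 0\right) \left(-1 - 6\right) = 0 \left(1 + 0\right) \left(-1 - 6\right) = 0 \cdot 1 \left(-7\right) = 0 \left(-7\right) = 0$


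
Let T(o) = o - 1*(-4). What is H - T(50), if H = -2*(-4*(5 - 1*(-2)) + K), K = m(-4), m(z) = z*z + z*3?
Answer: -6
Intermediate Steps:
m(z) = z² + 3*z
T(o) = 4 + o (T(o) = o + 4 = 4 + o)
K = 4 (K = -4*(3 - 4) = -4*(-1) = 4)
H = 48 (H = -2*(-4*(5 - 1*(-2)) + 4) = -2*(-4*(5 + 2) + 4) = -2*(-4*7 + 4) = -2*(-28 + 4) = -2*(-24) = 48)
H - T(50) = 48 - (4 + 50) = 48 - 1*54 = 48 - 54 = -6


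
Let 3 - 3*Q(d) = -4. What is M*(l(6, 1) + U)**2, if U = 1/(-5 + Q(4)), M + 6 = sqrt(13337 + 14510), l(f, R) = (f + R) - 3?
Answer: -2523/32 + 841*sqrt(27847)/64 ≈ 2114.0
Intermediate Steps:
l(f, R) = -3 + R + f (l(f, R) = (R + f) - 3 = -3 + R + f)
Q(d) = 7/3 (Q(d) = 1 - 1/3*(-4) = 1 + 4/3 = 7/3)
M = -6 + sqrt(27847) (M = -6 + sqrt(13337 + 14510) = -6 + sqrt(27847) ≈ 160.87)
U = -3/8 (U = 1/(-5 + 7/3) = 1/(-8/3) = -3/8 ≈ -0.37500)
M*(l(6, 1) + U)**2 = (-6 + sqrt(27847))*((-3 + 1 + 6) - 3/8)**2 = (-6 + sqrt(27847))*(4 - 3/8)**2 = (-6 + sqrt(27847))*(29/8)**2 = (-6 + sqrt(27847))*(841/64) = -2523/32 + 841*sqrt(27847)/64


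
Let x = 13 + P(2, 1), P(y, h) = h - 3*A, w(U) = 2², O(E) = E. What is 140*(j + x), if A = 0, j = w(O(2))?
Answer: 2520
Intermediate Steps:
w(U) = 4
j = 4
P(y, h) = h (P(y, h) = h - 3*0 = h + 0 = h)
x = 14 (x = 13 + 1 = 14)
140*(j + x) = 140*(4 + 14) = 140*18 = 2520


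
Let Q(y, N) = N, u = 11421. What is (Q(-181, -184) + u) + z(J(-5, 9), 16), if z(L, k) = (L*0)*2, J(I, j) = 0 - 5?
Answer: 11237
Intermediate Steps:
J(I, j) = -5
z(L, k) = 0 (z(L, k) = 0*2 = 0)
(Q(-181, -184) + u) + z(J(-5, 9), 16) = (-184 + 11421) + 0 = 11237 + 0 = 11237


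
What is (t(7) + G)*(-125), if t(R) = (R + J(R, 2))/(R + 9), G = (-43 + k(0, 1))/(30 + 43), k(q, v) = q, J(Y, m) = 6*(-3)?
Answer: 186375/1168 ≈ 159.57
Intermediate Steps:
J(Y, m) = -18
G = -43/73 (G = (-43 + 0)/(30 + 43) = -43/73 ≈ -0.58904)
t(R) = (-18 + R)/(9 + R) (t(R) = (R - 18)/(R + 9) = (-18 + R)/(9 + R))
(t(7) + G)*(-125) = ((-18 + 7)/(9 + 7) - 43/73)*(-125) = (-11/16 - 43/73)*(-125) = -1491/1168*(-125) = 186375/1168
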